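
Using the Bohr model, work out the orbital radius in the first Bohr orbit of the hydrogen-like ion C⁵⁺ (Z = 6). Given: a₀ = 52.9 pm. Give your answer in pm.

r_n = n²a₀/Z = 1² × 52.9 / 6
    = 1 × 52.9 / 6 = 8.82 pm

8.82 pm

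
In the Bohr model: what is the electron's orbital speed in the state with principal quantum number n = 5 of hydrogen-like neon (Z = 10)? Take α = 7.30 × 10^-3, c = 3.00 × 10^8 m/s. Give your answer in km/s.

4380 km/s

v_n = Zαc/n = 10 × 0.00730 × 3.00 × 10^8 / 5
    = 4380 km/s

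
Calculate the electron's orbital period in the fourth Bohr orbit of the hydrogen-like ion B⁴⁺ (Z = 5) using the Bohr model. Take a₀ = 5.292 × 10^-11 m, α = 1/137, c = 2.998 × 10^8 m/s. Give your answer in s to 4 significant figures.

3.890 × 10^-16 s

r = n²a₀/Z = 4²·5.292 × 10^-11/5 = 1.693 × 10^-10 m
v = Zαc/n = 5·0.007299·2.998 × 10^8/4 = 2.735 × 10^6 m/s
T = 2πr/v = 3.890 × 10^-16 s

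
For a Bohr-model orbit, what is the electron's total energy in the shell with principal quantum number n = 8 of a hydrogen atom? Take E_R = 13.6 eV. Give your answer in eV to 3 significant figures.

E_n = −E_R·Z²/n² = −13.6 × 1²/8² = -0.212 eV

-0.212 eV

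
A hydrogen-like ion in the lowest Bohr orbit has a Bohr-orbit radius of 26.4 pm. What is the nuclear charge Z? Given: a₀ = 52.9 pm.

r_n = n²a₀/Z ⇒ Z = n²a₀/r = 1² × 52.9 / 26.4 ≈ 2.00
Z = 2

2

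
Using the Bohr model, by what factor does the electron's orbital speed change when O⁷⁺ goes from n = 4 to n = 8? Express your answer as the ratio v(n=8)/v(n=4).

v ∝ Z^1 · n^-1; with Z fixed, v ∝ n^-1.
v(n=8)/v(n=4) = (8/4)^-1 = 1/2

1/2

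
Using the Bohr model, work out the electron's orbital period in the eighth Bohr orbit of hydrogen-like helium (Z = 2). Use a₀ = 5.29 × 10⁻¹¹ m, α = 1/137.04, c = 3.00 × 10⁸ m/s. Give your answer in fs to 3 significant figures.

r = n²a₀/Z = 8²·5.29 × 10⁻¹¹/2 = 1.69 × 10⁻⁹ m
v = Zαc/n = 2·0.00730·3.00 × 10⁸/8 = 5.47 × 10⁵ m/s
T = 2πr/v = 1.94 × 10⁻¹⁴ s = 19.4 fs

19.4 fs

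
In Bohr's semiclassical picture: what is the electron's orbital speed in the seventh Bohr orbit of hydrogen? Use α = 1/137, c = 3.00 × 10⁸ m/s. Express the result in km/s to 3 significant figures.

313 km/s

v_n = Zαc/n = 1 × 0.00730 × 3.00 × 10⁸ / 7
    = 313 km/s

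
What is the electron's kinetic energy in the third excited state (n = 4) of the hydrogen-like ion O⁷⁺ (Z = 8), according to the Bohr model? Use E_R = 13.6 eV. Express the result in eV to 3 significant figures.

For a Coulomb orbit the virial theorem gives K = −E_n.
E_n = −E_R·Z²/n², so K = E_R·Z²/n² = 13.6 × 8²/4² = 54.4 eV

54.4 eV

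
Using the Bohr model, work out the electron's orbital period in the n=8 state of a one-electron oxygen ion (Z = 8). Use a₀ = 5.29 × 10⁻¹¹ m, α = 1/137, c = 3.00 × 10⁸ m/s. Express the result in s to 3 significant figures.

1.21 × 10⁻¹⁵ s

r = n²a₀/Z = 8²·5.29 × 10⁻¹¹/8 = 4.23 × 10⁻¹⁰ m
v = Zαc/n = 8·0.00730·3.00 × 10⁸/8 = 2.19 × 10⁶ m/s
T = 2πr/v = 1.21 × 10⁻¹⁵ s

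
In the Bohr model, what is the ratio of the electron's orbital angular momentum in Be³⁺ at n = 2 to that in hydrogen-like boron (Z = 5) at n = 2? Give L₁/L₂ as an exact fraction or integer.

1

L = nℏ is independent of Z.
L₁/L₂ = n₁/n₂ = 2/2 = 1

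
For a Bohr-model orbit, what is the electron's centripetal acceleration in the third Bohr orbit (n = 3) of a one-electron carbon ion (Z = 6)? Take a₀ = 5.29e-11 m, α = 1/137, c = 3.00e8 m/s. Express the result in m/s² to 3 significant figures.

2.42e23 m/s²

r = n²a₀/Z = 7.94e-11 m, v = Zαc/n = 4.38e6 m/s
a = v²/r = (4.38e6)² / 7.94e-11 = 2.42e23 m/s²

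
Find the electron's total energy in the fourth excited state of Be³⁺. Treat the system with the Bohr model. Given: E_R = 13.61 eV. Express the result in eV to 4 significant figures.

-8.710 eV

E_n = −E_R·Z²/n² = −13.61 × 4²/5² = -8.710 eV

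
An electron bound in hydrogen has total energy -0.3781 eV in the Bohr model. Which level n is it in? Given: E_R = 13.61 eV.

E_n = −E_R Z²/n² ⇒ n² = E_R Z²/(−E_n) = 13.61 × 1² / 0.3781 ≈ 36.00
n = 6

6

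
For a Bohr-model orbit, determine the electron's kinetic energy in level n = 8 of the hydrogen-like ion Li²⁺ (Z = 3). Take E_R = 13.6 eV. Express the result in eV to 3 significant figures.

For a Coulomb orbit the virial theorem gives K = −E_n.
E_n = −E_R·Z²/n², so K = E_R·Z²/n² = 13.6 × 3²/8² = 1.91 eV

1.91 eV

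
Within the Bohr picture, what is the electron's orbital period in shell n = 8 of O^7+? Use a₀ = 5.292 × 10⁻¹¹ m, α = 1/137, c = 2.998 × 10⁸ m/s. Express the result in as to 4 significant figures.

r = n²a₀/Z = 8²·5.292 × 10⁻¹¹/8 = 4.234 × 10⁻¹⁰ m
v = Zαc/n = 8·0.007299·2.998 × 10⁸/8 = 2.188 × 10⁶ m/s
T = 2πr/v = 1.216 × 10⁻¹⁵ s = 1216 as

1216 as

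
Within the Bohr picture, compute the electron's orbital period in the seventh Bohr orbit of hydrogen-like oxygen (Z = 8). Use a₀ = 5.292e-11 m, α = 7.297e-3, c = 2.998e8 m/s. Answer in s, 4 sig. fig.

r = n²a₀/Z = 7²·5.292e-11/8 = 3.241e-10 m
v = Zαc/n = 8·0.007297·2.998e8/7 = 2.500e6 m/s
T = 2πr/v = 8.146e-16 s

8.146e-16 s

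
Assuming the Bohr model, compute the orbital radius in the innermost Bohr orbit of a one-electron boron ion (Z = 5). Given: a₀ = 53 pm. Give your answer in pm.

11 pm

r_n = n²a₀/Z = 1² × 53 / 5
    = 1 × 53 / 5 = 11 pm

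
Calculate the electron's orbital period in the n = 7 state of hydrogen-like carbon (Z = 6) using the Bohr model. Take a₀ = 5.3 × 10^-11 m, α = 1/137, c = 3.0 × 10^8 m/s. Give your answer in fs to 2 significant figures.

r = n²a₀/Z = 7²·5.3 × 10^-11/6 = 4.3 × 10^-10 m
v = Zαc/n = 6·0.0073·3.0 × 10^8/7 = 1.9 × 10^6 m/s
T = 2πr/v = 1.4 × 10^-15 s = 1.4 fs

1.4 fs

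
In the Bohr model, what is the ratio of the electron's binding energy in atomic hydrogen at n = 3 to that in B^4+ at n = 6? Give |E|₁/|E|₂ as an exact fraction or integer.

4/25

|E| ∝ Z^2 · n^-2
|E|₁/|E|₂ = (1/5)^2 · (3/6)^-2 = 4/25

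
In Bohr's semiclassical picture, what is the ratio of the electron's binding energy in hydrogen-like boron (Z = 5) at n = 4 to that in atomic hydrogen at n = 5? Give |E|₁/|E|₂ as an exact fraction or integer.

|E| ∝ Z^2 · n^-2
|E|₁/|E|₂ = (5/1)^2 · (4/5)^-2 = 625/16

625/16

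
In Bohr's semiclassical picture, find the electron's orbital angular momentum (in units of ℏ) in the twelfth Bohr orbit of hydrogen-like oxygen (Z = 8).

12

L_n = nℏ, so L/ℏ = n = 12.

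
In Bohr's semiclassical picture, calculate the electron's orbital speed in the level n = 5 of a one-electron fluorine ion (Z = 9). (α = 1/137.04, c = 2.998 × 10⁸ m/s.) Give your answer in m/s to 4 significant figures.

v_n = Zαc/n = 9 × 0.007297 × 2.998 × 10⁸ / 5
    = 3.938 × 10⁶ m/s

3.938 × 10⁶ m/s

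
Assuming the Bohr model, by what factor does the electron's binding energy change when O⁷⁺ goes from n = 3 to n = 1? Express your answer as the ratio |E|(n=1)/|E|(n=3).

|E| ∝ Z^2 · n^-2; with Z fixed, |E| ∝ n^-2.
|E|(n=1)/|E|(n=3) = (1/3)^-2 = 9

9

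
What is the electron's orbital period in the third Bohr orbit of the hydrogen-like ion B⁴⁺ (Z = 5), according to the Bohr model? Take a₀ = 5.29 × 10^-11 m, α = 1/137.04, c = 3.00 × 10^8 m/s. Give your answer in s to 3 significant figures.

1.64 × 10^-16 s

r = n²a₀/Z = 3²·5.29 × 10^-11/5 = 9.52 × 10^-11 m
v = Zαc/n = 5·0.00730·3.00 × 10^8/3 = 3.65 × 10^6 m/s
T = 2πr/v = 1.64 × 10^-16 s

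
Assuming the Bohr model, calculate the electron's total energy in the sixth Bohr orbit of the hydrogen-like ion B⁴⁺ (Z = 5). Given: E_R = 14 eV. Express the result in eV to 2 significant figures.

-9.7 eV

E_n = −E_R·Z²/n² = −14 × 5²/6² = -9.7 eV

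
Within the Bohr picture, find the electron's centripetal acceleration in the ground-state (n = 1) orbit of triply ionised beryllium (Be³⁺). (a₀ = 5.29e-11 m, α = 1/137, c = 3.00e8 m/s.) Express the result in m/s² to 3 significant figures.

5.80e24 m/s²

r = n²a₀/Z = 1.32e-11 m, v = Zαc/n = 8.76e6 m/s
a = v²/r = (8.76e6)² / 1.32e-11 = 5.80e24 m/s²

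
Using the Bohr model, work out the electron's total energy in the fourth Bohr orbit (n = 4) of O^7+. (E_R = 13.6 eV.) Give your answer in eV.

E_n = −E_R·Z²/n² = −13.6 × 8²/4² = -54.4 eV

-54.4 eV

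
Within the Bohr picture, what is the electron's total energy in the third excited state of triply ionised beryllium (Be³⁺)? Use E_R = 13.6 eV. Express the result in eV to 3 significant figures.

E_n = −E_R·Z²/n² = −13.6 × 4²/4² = -13.6 eV

-13.6 eV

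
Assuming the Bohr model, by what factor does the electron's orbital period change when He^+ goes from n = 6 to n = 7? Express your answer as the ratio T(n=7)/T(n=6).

343/216

T ∝ Z^-2 · n^3; with Z fixed, T ∝ n^3.
T(n=7)/T(n=6) = (7/6)^3 = 343/216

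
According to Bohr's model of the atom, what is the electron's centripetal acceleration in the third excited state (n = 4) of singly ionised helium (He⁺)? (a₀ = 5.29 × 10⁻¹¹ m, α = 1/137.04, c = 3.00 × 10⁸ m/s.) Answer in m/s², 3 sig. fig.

2.83 × 10²¹ m/s²

r = n²a₀/Z = 4.23 × 10⁻¹⁰ m, v = Zαc/n = 1.09 × 10⁶ m/s
a = v²/r = (1.09 × 10⁶)² / 4.23 × 10⁻¹⁰ = 2.83 × 10²¹ m/s²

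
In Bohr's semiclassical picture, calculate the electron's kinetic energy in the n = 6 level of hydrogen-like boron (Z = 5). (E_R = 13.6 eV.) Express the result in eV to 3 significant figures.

For a Coulomb orbit the virial theorem gives K = −E_n.
E_n = −E_R·Z²/n², so K = E_R·Z²/n² = 13.6 × 5²/6² = 9.44 eV

9.44 eV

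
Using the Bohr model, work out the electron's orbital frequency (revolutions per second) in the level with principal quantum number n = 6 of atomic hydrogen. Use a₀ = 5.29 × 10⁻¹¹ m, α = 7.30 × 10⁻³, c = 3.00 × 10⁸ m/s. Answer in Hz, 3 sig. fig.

r = n²a₀/Z = 1.90 × 10⁻⁹ m, v = Zαc/n = 3.65 × 10⁵ m/s
f = v/(2πr) = 3.05 × 10¹³ Hz

3.05 × 10¹³ Hz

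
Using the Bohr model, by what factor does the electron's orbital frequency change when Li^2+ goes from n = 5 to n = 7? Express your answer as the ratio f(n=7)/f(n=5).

f ∝ Z^2 · n^-3; with Z fixed, f ∝ n^-3.
f(n=7)/f(n=5) = (7/5)^-3 = 125/343

125/343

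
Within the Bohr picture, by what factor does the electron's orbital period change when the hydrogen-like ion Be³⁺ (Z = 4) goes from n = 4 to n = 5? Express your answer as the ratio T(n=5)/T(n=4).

125/64

T ∝ Z^-2 · n^3; with Z fixed, T ∝ n^3.
T(n=5)/T(n=4) = (5/4)^3 = 125/64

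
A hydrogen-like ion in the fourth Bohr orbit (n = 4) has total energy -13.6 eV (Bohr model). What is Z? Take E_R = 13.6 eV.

E_n = −E_R Z²/n² ⇒ Z² = −E_n n²/E_R = 13.6 × 4² / 13.6 ≈ 16.00
Z = 4

4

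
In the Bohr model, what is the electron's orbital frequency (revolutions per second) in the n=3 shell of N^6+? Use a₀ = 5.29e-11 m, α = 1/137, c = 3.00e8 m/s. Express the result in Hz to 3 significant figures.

1.20e16 Hz

r = n²a₀/Z = 6.80e-11 m, v = Zαc/n = 5.11e6 m/s
f = v/(2πr) = 1.20e16 Hz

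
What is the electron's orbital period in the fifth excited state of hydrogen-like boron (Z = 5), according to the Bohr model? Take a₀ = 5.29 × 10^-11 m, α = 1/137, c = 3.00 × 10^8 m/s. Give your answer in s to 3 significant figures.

1.31 × 10^-15 s

r = n²a₀/Z = 6²·5.29 × 10^-11/5 = 3.81 × 10^-10 m
v = Zαc/n = 5·0.00730·3.00 × 10^8/6 = 1.82 × 10^6 m/s
T = 2πr/v = 1.31 × 10^-15 s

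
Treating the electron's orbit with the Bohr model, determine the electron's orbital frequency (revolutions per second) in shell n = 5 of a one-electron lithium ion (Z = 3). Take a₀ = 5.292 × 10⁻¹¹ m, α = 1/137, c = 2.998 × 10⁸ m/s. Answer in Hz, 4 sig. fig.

r = n²a₀/Z = 4.410 × 10⁻¹⁰ m, v = Zαc/n = 1.313 × 10⁶ m/s
f = v/(2πr) = 4.739 × 10¹⁴ Hz

4.739 × 10¹⁴ Hz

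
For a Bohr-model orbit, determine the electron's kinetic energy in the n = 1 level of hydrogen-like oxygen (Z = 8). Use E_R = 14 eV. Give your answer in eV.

For a Coulomb orbit the virial theorem gives K = −E_n.
E_n = −E_R·Z²/n², so K = E_R·Z²/n² = 14 × 8²/1² = 900 eV

900 eV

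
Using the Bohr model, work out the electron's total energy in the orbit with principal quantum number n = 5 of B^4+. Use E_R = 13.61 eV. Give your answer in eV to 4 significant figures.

-13.61 eV

E_n = −E_R·Z²/n² = −13.61 × 5²/5² = -13.61 eV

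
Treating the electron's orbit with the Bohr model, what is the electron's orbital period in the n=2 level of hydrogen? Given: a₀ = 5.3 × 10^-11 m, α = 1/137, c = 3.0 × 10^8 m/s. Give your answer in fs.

r = n²a₀/Z = 2²·5.3 × 10^-11/1 = 2.1 × 10^-10 m
v = Zαc/n = 1·0.0073·3.0 × 10^8/2 = 1.1 × 10^6 m/s
T = 2πr/v = 1.2 × 10^-15 s = 1.2 fs

1.2 fs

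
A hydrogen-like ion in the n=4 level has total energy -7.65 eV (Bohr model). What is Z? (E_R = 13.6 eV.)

E_n = −E_R Z²/n² ⇒ Z² = −E_n n²/E_R = 7.65 × 4² / 13.6 ≈ 9.00
Z = 3

3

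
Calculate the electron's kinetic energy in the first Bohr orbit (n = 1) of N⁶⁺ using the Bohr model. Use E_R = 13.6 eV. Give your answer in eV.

666 eV

For a Coulomb orbit the virial theorem gives K = −E_n.
E_n = −E_R·Z²/n², so K = E_R·Z²/n² = 13.6 × 7²/1² = 666 eV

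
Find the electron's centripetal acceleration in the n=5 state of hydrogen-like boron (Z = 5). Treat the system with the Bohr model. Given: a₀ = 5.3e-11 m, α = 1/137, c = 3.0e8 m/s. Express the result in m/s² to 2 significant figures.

1.8e22 m/s²

r = n²a₀/Z = 2.6e-10 m, v = Zαc/n = 2.2e6 m/s
a = v²/r = (2.2e6)² / 2.6e-10 = 1.8e22 m/s²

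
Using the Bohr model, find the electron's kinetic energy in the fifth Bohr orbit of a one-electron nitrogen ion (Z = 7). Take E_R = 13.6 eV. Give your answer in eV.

26.7 eV

For a Coulomb orbit the virial theorem gives K = −E_n.
E_n = −E_R·Z²/n², so K = E_R·Z²/n² = 13.6 × 7²/5² = 26.7 eV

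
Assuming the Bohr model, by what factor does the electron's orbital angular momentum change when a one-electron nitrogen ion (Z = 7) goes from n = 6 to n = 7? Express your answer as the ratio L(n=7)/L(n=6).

L = nℏ depends only on n, so L ∝ n.
L(n=7)/L(n=6) = (7/6)^1 = 7/6

7/6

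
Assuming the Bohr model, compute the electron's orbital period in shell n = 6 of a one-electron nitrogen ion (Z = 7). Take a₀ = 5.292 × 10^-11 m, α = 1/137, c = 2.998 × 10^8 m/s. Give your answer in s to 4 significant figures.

6.698 × 10^-16 s

r = n²a₀/Z = 6²·5.292 × 10^-11/7 = 2.722 × 10^-10 m
v = Zαc/n = 7·0.007299·2.998 × 10^8/6 = 2.553 × 10^6 m/s
T = 2πr/v = 6.698 × 10^-16 s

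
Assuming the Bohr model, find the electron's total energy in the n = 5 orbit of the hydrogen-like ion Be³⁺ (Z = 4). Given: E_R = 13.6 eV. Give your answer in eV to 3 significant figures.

-8.70 eV

E_n = −E_R·Z²/n² = −13.6 × 4²/5² = -8.70 eV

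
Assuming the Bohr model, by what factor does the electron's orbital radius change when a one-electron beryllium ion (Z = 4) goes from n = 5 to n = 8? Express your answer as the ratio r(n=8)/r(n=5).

r ∝ Z^-1 · n^2; with Z fixed, r ∝ n^2.
r(n=8)/r(n=5) = (8/5)^2 = 64/25

64/25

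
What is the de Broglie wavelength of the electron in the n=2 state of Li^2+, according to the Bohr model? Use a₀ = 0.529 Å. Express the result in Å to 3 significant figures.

2.22 Å

The Bohr quantisation condition is nλ = 2πr_n.
r_n = n²a₀/Z = 0.705 Å
λ = 2πr_n/n = 2π·0.705/2 = 2.22 Å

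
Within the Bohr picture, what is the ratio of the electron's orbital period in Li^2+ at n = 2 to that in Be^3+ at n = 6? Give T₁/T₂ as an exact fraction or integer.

16/243

T ∝ Z^-2 · n^3
T₁/T₂ = (3/4)^-2 · (2/6)^3 = 16/243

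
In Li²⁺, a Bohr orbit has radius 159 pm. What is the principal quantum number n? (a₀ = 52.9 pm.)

r_n = n²a₀/Z ⇒ n² = rZ/a₀ = 159 × 3 / 52.9 ≈ 9.02
n = 3

3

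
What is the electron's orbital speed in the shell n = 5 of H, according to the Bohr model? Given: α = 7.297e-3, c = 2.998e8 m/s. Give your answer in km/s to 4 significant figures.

v_n = Zαc/n = 1 × 0.007297 × 2.998e8 / 5
    = 437.5 km/s

437.5 km/s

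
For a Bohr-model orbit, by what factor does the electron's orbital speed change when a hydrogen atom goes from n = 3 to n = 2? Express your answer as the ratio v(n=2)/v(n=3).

v ∝ Z^1 · n^-1; with Z fixed, v ∝ n^-1.
v(n=2)/v(n=3) = (2/3)^-1 = 3/2

3/2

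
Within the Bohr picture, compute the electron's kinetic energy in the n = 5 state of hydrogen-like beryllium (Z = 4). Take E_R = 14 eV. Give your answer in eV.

For a Coulomb orbit the virial theorem gives K = −E_n.
E_n = −E_R·Z²/n², so K = E_R·Z²/n² = 14 × 4²/5² = 9.0 eV

9.0 eV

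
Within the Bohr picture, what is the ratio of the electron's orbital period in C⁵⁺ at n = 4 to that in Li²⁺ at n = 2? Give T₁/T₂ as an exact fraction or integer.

2

T ∝ Z^-2 · n^3
T₁/T₂ = (6/3)^-2 · (4/2)^3 = 2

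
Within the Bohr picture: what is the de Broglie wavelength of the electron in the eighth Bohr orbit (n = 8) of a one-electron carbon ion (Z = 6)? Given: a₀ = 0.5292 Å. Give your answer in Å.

The Bohr quantisation condition is nλ = 2πr_n.
r_n = n²a₀/Z = 5.645 Å
λ = 2πr_n/n = 2π·5.645/8 = 4.433 Å

4.433 Å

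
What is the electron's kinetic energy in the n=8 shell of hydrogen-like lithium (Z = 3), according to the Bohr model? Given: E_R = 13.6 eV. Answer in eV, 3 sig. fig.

For a Coulomb orbit the virial theorem gives K = −E_n.
E_n = −E_R·Z²/n², so K = E_R·Z²/n² = 13.6 × 3²/8² = 1.91 eV

1.91 eV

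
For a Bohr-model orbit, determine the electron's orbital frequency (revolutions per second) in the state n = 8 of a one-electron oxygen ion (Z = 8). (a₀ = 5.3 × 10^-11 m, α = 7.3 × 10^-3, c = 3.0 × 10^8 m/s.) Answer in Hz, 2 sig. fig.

r = n²a₀/Z = 4.2 × 10^-10 m, v = Zαc/n = 2.2 × 10^6 m/s
f = v/(2πr) = 8.2 × 10^14 Hz

8.2 × 10^14 Hz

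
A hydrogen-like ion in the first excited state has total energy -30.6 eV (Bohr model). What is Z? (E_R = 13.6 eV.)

3

E_n = −E_R Z²/n² ⇒ Z² = −E_n n²/E_R = 30.6 × 2² / 13.6 ≈ 9.00
Z = 3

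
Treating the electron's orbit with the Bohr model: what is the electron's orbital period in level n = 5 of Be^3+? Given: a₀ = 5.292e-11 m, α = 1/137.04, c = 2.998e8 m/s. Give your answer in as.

r = n²a₀/Z = 5²·5.292e-11/4 = 3.308e-10 m
v = Zαc/n = 4·0.007297·2.998e8/5 = 1.750e6 m/s
T = 2πr/v = 1.187e-15 s = 1187 as

1187 as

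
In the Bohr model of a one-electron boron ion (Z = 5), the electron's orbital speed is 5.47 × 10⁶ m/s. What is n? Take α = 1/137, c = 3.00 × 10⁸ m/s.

2

v_n = Zαc/n ⇒ n = Zαc/v = 5 × 0.00730 × 3.00 × 10⁸ / 5.47 × 10⁶ ≈ 2.00
n = 2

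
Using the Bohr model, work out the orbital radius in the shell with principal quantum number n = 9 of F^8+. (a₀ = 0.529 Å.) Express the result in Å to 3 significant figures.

r_n = n²a₀/Z = 9² × 0.529 / 9
    = 81 × 0.529 / 9 = 4.76 Å

4.76 Å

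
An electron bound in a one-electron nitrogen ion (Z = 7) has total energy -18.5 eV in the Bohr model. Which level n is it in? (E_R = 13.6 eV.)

E_n = −E_R Z²/n² ⇒ n² = E_R Z²/(−E_n) = 13.6 × 7² / 18.5 ≈ 36.02
n = 6

6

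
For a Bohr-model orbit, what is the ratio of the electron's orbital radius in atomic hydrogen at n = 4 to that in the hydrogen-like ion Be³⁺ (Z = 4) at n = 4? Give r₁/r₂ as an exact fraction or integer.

4

r ∝ Z^-1 · n^2
r₁/r₂ = (1/4)^-1 · (4/4)^2 = 4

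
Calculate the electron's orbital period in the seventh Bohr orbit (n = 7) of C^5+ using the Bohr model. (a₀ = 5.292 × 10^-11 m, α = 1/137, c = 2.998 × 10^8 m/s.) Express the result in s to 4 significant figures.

r = n²a₀/Z = 7²·5.292 × 10^-11/6 = 4.322 × 10^-10 m
v = Zαc/n = 6·0.007299·2.998 × 10^8/7 = 1.876 × 10^6 m/s
T = 2πr/v = 1.448 × 10^-15 s

1.448 × 10^-15 s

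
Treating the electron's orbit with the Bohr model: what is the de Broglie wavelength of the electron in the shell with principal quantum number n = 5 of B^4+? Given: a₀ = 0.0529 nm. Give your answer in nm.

The Bohr quantisation condition is nλ = 2πr_n.
r_n = n²a₀/Z = 0.265 nm
λ = 2πr_n/n = 2π·0.265/5 = 0.332 nm

0.332 nm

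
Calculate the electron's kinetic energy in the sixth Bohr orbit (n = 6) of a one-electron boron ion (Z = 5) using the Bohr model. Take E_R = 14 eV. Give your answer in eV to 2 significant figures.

For a Coulomb orbit the virial theorem gives K = −E_n.
E_n = −E_R·Z²/n², so K = E_R·Z²/n² = 14 × 5²/6² = 9.7 eV

9.7 eV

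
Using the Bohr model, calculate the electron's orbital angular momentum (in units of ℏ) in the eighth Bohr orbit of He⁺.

8

L_n = nℏ, so L/ℏ = n = 8.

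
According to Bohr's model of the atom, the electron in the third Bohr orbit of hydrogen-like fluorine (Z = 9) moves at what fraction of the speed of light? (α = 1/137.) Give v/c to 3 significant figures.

0.0219

v_n = Zαc/n, so v/c = Zα/n = 9 × 0.00730 / 3 = 0.0219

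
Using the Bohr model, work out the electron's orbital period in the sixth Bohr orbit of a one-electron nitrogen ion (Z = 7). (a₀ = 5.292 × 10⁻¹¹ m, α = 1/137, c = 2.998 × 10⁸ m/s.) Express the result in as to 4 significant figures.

669.8 as

r = n²a₀/Z = 6²·5.292 × 10⁻¹¹/7 = 2.722 × 10⁻¹⁰ m
v = Zαc/n = 7·0.007299·2.998 × 10⁸/6 = 2.553 × 10⁶ m/s
T = 2πr/v = 6.698 × 10⁻¹⁶ s = 669.8 as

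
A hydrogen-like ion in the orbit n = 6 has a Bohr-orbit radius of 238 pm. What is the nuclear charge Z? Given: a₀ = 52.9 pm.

8

r_n = n²a₀/Z ⇒ Z = n²a₀/r = 6² × 52.9 / 238 ≈ 8.00
Z = 8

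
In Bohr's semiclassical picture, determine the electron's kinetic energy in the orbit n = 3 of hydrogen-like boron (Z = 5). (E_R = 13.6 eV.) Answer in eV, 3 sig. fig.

For a Coulomb orbit the virial theorem gives K = −E_n.
E_n = −E_R·Z²/n², so K = E_R·Z²/n² = 13.6 × 5²/3² = 37.8 eV

37.8 eV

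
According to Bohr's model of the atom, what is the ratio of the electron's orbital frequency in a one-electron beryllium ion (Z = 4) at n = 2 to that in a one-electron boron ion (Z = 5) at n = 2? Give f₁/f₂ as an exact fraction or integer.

16/25

f ∝ Z^2 · n^-3
f₁/f₂ = (4/5)^2 · (2/2)^-3 = 16/25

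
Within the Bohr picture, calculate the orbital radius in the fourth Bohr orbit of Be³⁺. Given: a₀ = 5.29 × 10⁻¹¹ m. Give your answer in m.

r_n = n²a₀/Z = 4² × 5.29 × 10⁻¹¹ / 4
    = 16 × 5.29 × 10⁻¹¹ / 4 = 2.12 × 10⁻¹⁰ m

2.12 × 10⁻¹⁰ m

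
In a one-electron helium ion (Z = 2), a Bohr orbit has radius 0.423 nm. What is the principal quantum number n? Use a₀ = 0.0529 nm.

4

r_n = n²a₀/Z ⇒ n² = rZ/a₀ = 0.423 × 2 / 0.0529 ≈ 15.99
n = 4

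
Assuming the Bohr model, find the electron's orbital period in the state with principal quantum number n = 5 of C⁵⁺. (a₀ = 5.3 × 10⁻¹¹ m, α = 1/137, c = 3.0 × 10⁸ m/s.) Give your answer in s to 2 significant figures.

r = n²a₀/Z = 5²·5.3 × 10⁻¹¹/6 = 2.2 × 10⁻¹⁰ m
v = Zαc/n = 6·0.0073·3.0 × 10⁸/5 = 2.6 × 10⁶ m/s
T = 2πr/v = 5.3 × 10⁻¹⁶ s

5.3 × 10⁻¹⁶ s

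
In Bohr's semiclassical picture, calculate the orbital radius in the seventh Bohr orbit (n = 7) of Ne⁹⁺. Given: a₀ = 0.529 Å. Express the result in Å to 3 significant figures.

2.59 Å

r_n = n²a₀/Z = 7² × 0.529 / 10
    = 49 × 0.529 / 10 = 2.59 Å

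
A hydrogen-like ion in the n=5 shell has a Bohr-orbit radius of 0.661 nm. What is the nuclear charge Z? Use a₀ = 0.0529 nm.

2

r_n = n²a₀/Z ⇒ Z = n²a₀/r = 5² × 0.0529 / 0.661 ≈ 2.00
Z = 2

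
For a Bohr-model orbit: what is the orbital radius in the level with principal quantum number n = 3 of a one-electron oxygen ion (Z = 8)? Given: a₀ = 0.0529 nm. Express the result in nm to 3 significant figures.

r_n = n²a₀/Z = 3² × 0.0529 / 8
    = 9 × 0.0529 / 8 = 0.0595 nm

0.0595 nm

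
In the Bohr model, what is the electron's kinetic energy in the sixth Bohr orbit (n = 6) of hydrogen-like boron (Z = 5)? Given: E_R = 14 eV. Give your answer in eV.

For a Coulomb orbit the virial theorem gives K = −E_n.
E_n = −E_R·Z²/n², so K = E_R·Z²/n² = 14 × 5²/6² = 9.7 eV

9.7 eV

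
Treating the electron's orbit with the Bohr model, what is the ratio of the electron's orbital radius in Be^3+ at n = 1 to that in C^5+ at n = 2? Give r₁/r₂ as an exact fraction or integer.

r ∝ Z^-1 · n^2
r₁/r₂ = (4/6)^-1 · (1/2)^2 = 3/8

3/8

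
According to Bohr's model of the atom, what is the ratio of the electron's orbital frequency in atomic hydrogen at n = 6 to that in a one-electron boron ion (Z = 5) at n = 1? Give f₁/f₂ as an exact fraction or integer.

f ∝ Z^2 · n^-3
f₁/f₂ = (1/5)^2 · (6/1)^-3 = 1/5400

1/5400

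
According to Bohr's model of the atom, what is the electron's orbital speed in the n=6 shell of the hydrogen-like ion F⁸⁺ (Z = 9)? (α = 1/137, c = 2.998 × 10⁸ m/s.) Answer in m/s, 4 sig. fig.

v_n = Zαc/n = 9 × 0.007299 × 2.998 × 10⁸ / 6
    = 3.282 × 10⁶ m/s

3.282 × 10⁶ m/s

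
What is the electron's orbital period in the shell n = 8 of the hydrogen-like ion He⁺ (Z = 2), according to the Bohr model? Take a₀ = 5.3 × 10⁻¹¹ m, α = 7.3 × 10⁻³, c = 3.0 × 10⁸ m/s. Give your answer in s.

1.9 × 10⁻¹⁴ s

r = n²a₀/Z = 8²·5.3 × 10⁻¹¹/2 = 1.7 × 10⁻⁹ m
v = Zαc/n = 2·0.0073·3.0 × 10⁸/8 = 5.5 × 10⁵ m/s
T = 2πr/v = 1.9 × 10⁻¹⁴ s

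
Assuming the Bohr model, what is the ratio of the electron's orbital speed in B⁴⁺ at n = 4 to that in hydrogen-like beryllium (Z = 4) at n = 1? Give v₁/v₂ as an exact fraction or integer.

v ∝ Z^1 · n^-1
v₁/v₂ = (5/4)^1 · (4/1)^-1 = 5/16

5/16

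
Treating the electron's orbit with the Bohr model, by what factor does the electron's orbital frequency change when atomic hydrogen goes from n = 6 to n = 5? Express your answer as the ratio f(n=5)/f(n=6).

216/125

f ∝ Z^2 · n^-3; with Z fixed, f ∝ n^-3.
f(n=5)/f(n=6) = (5/6)^-3 = 216/125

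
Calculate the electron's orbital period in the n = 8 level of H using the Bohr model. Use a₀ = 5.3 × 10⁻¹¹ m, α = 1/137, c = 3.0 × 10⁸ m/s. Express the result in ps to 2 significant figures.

r = n²a₀/Z = 8²·5.3 × 10⁻¹¹/1 = 3.4 × 10⁻⁹ m
v = Zαc/n = 1·0.0073·3.0 × 10⁸/8 = 2.7 × 10⁵ m/s
T = 2πr/v = 7.8 × 10⁻¹⁴ s = 0.078 ps

0.078 ps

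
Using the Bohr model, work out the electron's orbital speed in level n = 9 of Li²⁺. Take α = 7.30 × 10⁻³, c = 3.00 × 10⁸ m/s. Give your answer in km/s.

730 km/s

v_n = Zαc/n = 3 × 0.00730 × 3.00 × 10⁸ / 9
    = 730 km/s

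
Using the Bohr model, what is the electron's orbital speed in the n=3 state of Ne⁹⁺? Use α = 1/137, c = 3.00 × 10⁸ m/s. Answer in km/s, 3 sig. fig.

v_n = Zαc/n = 10 × 0.00730 × 3.00 × 10⁸ / 3
    = 7300 km/s

7300 km/s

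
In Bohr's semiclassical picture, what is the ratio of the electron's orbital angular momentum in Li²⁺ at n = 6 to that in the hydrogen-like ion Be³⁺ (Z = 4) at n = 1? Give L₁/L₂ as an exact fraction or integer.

L = nℏ is independent of Z.
L₁/L₂ = n₁/n₂ = 6/1 = 6

6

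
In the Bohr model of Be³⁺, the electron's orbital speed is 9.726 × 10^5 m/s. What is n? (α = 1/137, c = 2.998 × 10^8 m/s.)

9

v_n = Zαc/n ⇒ n = Zαc/v = 4 × 0.007299 × 2.998 × 10^8 / 9.726 × 10^5 ≈ 9.00
n = 9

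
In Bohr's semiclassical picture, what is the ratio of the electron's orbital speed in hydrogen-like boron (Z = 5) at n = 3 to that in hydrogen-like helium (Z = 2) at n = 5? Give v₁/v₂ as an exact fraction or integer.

25/6

v ∝ Z^1 · n^-1
v₁/v₂ = (5/2)^1 · (3/5)^-1 = 25/6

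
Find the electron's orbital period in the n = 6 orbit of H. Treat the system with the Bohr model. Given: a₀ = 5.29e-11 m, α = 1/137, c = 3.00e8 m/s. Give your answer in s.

r = n²a₀/Z = 6²·5.29e-11/1 = 1.90e-9 m
v = Zαc/n = 1·0.00730·3.00e8/6 = 3.65e5 m/s
T = 2πr/v = 3.28e-14 s

3.28e-14 s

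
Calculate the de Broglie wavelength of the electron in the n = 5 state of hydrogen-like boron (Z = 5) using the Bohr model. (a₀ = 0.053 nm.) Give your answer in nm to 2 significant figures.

The Bohr quantisation condition is nλ = 2πr_n.
r_n = n²a₀/Z = 0.27 nm
λ = 2πr_n/n = 2π·0.27/5 = 0.33 nm

0.33 nm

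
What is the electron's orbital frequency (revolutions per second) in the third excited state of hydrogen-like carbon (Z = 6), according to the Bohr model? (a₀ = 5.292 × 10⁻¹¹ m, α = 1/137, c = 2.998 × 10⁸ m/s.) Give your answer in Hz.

r = n²a₀/Z = 1.411 × 10⁻¹⁰ m, v = Zαc/n = 3.282 × 10⁶ m/s
f = v/(2πr) = 3.702 × 10¹⁵ Hz

3.702 × 10¹⁵ Hz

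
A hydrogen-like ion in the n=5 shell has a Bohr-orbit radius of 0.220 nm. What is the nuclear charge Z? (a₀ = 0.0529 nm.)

6

r_n = n²a₀/Z ⇒ Z = n²a₀/r = 5² × 0.0529 / 0.220 ≈ 6.01
Z = 6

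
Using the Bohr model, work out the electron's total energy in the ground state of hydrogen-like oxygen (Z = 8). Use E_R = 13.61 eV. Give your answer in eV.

-871.0 eV

E_n = −E_R·Z²/n² = −13.61 × 8²/1² = -871.0 eV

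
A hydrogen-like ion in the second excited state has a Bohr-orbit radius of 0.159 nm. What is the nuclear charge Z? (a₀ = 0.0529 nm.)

r_n = n²a₀/Z ⇒ Z = n²a₀/r = 3² × 0.0529 / 0.159 ≈ 2.99
Z = 3

3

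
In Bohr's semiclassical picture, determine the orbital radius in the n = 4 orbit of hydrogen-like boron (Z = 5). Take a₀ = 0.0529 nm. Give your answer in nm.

r_n = n²a₀/Z = 4² × 0.0529 / 5
    = 16 × 0.0529 / 5 = 0.169 nm

0.169 nm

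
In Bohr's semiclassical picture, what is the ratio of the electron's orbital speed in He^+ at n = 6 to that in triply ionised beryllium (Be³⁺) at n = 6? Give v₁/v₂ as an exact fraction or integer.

1/2

v ∝ Z^1 · n^-1
v₁/v₂ = (2/4)^1 · (6/6)^-1 = 1/2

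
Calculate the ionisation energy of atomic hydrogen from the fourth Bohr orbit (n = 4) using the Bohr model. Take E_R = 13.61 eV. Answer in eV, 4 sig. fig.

0.8506 eV

E_n = −E_R·Z²/n² = −13.61 × 1²/4² eV = -0.8506 eV
Ionisation energy = −E_n = 0.8506 eV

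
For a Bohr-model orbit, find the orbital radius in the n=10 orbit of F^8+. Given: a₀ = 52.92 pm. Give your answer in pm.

588.0 pm

r_n = n²a₀/Z = 10² × 52.92 / 9
    = 100 × 52.92 / 9 = 588.0 pm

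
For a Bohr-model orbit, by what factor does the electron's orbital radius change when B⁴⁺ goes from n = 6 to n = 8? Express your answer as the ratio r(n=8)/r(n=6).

r ∝ Z^-1 · n^2; with Z fixed, r ∝ n^2.
r(n=8)/r(n=6) = (8/6)^2 = 16/9

16/9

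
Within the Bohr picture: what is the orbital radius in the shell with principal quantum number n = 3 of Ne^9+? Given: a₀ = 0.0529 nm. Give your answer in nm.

r_n = n²a₀/Z = 3² × 0.0529 / 10
    = 9 × 0.0529 / 10 = 0.0476 nm

0.0476 nm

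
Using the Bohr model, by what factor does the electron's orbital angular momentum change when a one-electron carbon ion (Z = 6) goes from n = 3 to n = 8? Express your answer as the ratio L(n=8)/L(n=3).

L = nℏ depends only on n, so L ∝ n.
L(n=8)/L(n=3) = (8/3)^1 = 8/3

8/3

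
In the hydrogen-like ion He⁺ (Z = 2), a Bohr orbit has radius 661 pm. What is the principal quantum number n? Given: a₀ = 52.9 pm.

5

r_n = n²a₀/Z ⇒ n² = rZ/a₀ = 661 × 2 / 52.9 ≈ 24.99
n = 5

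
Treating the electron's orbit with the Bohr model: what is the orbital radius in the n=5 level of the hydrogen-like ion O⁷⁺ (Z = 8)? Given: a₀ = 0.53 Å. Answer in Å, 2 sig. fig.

1.7 Å

r_n = n²a₀/Z = 5² × 0.53 / 8
    = 25 × 0.53 / 8 = 1.7 Å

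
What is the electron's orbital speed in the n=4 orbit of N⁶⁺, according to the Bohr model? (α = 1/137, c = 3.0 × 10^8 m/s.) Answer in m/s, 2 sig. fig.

3.8 × 10^6 m/s

v_n = Zαc/n = 7 × 0.0073 × 3.0 × 10^8 / 4
    = 3.8 × 10^6 m/s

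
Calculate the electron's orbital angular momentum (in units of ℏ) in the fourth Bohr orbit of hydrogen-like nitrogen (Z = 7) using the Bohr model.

L_n = nℏ, so L/ℏ = n = 4.

4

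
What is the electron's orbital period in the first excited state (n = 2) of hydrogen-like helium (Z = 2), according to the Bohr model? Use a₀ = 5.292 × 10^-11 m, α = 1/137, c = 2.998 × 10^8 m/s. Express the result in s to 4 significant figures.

r = n²a₀/Z = 2²·5.292 × 10^-11/2 = 1.058 × 10^-10 m
v = Zαc/n = 2·0.007299·2.998 × 10^8/2 = 2.188 × 10^6 m/s
T = 2πr/v = 3.039 × 10^-16 s

3.039 × 10^-16 s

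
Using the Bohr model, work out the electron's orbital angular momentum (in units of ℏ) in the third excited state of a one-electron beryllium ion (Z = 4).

L_n = nℏ, so L/ℏ = n = 4.

4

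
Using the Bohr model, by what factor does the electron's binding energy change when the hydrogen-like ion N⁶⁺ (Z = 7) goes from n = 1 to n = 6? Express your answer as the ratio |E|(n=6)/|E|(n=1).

1/36

|E| ∝ Z^2 · n^-2; with Z fixed, |E| ∝ n^-2.
|E|(n=6)/|E|(n=1) = (6/1)^-2 = 1/36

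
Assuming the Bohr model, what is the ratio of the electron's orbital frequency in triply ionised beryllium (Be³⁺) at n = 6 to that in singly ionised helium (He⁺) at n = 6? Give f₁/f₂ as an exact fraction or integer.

4

f ∝ Z^2 · n^-3
f₁/f₂ = (4/2)^2 · (6/6)^-3 = 4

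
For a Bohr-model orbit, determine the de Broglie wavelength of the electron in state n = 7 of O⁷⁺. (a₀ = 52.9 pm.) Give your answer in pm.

291 pm

The Bohr quantisation condition is nλ = 2πr_n.
r_n = n²a₀/Z = 324 pm
λ = 2πr_n/n = 2π·324/7 = 291 pm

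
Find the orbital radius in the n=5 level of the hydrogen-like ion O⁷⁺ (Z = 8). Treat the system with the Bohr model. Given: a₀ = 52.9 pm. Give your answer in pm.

165 pm

r_n = n²a₀/Z = 5² × 52.9 / 8
    = 25 × 52.9 / 8 = 165 pm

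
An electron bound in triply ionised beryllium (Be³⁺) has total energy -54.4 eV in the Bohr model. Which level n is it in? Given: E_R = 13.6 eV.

E_n = −E_R Z²/n² ⇒ n² = E_R Z²/(−E_n) = 13.6 × 4² / 54.4 ≈ 4.00
n = 2

2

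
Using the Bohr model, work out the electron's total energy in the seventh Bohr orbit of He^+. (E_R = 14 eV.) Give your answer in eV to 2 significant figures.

E_n = −E_R·Z²/n² = −14 × 2²/7² = -1.1 eV

-1.1 eV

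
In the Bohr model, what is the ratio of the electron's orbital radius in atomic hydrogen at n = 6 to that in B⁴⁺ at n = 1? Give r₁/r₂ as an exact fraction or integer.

180

r ∝ Z^-1 · n^2
r₁/r₂ = (1/5)^-1 · (6/1)^2 = 180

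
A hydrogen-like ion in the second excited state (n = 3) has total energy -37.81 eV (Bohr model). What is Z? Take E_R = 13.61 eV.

E_n = −E_R Z²/n² ⇒ Z² = −E_n n²/E_R = 37.81 × 3² / 13.61 ≈ 25.00
Z = 5

5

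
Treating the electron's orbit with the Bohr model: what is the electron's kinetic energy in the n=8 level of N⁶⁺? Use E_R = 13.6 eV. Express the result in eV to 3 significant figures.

For a Coulomb orbit the virial theorem gives K = −E_n.
E_n = −E_R·Z²/n², so K = E_R·Z²/n² = 13.6 × 7²/8² = 10.4 eV

10.4 eV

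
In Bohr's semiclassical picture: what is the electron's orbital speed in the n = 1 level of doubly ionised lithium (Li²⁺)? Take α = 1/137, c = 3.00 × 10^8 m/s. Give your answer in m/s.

v_n = Zαc/n = 3 × 0.00730 × 3.00 × 10^8 / 1
    = 6.57 × 10^6 m/s

6.57 × 10^6 m/s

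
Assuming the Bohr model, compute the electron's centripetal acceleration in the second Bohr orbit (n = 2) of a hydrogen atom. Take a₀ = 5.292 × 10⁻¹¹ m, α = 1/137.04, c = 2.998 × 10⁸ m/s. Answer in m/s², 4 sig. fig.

r = n²a₀/Z = 2.117 × 10⁻¹⁰ m, v = Zαc/n = 1.094 × 10⁶ m/s
a = v²/r = (1.094 × 10⁶)² / 2.117 × 10⁻¹⁰ = 5.652 × 10²¹ m/s²

5.652 × 10²¹ m/s²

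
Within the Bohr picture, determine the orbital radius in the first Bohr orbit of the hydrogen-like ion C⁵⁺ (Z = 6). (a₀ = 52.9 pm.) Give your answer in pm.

r_n = n²a₀/Z = 1² × 52.9 / 6
    = 1 × 52.9 / 6 = 8.82 pm

8.82 pm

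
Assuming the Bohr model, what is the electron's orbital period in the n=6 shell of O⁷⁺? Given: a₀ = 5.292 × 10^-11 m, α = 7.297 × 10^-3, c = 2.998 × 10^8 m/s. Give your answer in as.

513.0 as

r = n²a₀/Z = 6²·5.292 × 10^-11/8 = 2.381 × 10^-10 m
v = Zαc/n = 8·0.007297·2.998 × 10^8/6 = 2.917 × 10^6 m/s
T = 2πr/v = 5.130 × 10^-16 s = 513.0 as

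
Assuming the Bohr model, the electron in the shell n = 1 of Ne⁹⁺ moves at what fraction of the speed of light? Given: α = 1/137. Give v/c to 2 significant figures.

v_n = Zαc/n, so v/c = Zα/n = 10 × 0.0073 / 1 = 0.073

0.073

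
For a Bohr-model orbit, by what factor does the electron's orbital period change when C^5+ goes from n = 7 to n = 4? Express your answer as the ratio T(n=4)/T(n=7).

64/343

T ∝ Z^-2 · n^3; with Z fixed, T ∝ n^3.
T(n=4)/T(n=7) = (4/7)^3 = 64/343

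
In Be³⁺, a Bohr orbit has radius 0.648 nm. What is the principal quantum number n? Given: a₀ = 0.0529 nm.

7

r_n = n²a₀/Z ⇒ n² = rZ/a₀ = 0.648 × 4 / 0.0529 ≈ 49.00
n = 7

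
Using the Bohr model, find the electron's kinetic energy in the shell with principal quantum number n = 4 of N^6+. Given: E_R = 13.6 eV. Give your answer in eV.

For a Coulomb orbit the virial theorem gives K = −E_n.
E_n = −E_R·Z²/n², so K = E_R·Z²/n² = 13.6 × 7²/4² = 41.6 eV

41.6 eV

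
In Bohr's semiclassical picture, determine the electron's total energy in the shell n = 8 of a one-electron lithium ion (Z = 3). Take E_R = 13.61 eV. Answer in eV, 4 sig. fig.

E_n = −E_R·Z²/n² = −13.61 × 3²/8² = -1.914 eV

-1.914 eV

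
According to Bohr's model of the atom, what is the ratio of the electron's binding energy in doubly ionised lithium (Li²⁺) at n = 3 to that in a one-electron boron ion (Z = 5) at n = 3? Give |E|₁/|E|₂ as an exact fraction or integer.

9/25

|E| ∝ Z^2 · n^-2
|E|₁/|E|₂ = (3/5)^2 · (3/3)^-2 = 9/25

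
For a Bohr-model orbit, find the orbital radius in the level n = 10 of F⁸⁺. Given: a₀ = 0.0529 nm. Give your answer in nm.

0.588 nm

r_n = n²a₀/Z = 10² × 0.0529 / 9
    = 100 × 0.0529 / 9 = 0.588 nm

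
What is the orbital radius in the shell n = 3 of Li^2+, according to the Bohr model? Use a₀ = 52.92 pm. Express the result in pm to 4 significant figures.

r_n = n²a₀/Z = 3² × 52.92 / 3
    = 9 × 52.92 / 3 = 158.8 pm

158.8 pm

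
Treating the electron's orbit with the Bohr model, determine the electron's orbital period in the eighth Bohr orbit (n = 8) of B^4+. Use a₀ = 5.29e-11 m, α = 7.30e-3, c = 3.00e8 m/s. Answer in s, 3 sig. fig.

3.11e-15 s

r = n²a₀/Z = 8²·5.29e-11/5 = 6.77e-10 m
v = Zαc/n = 5·0.00730·3.00e8/8 = 1.37e6 m/s
T = 2πr/v = 3.11e-15 s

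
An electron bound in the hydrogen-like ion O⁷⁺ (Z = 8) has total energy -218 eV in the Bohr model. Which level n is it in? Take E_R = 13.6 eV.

2

E_n = −E_R Z²/n² ⇒ n² = E_R Z²/(−E_n) = 13.6 × 8² / 218 ≈ 3.99
n = 2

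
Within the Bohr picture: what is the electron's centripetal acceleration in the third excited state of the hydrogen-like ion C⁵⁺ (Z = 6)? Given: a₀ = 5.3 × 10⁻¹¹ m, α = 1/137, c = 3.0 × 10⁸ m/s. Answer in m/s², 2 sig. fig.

r = n²a₀/Z = 1.4 × 10⁻¹⁰ m, v = Zαc/n = 3.3 × 10⁶ m/s
a = v²/r = (3.3 × 10⁶)² / 1.4 × 10⁻¹⁰ = 7.6 × 10²² m/s²

7.6 × 10²² m/s²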